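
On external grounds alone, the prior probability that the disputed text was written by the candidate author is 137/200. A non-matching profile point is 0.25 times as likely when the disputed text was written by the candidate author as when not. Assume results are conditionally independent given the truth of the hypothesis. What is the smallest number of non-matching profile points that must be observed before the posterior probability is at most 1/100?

Prior odds = 0.685/0.315 = 137/63.
Likelihood ratio per non-matching profile point = 0.25.
Target posterior odds = 0.01/0.99 = 1/99.
Need (137/63) × 0.25ⁿ ≤ 1/99, i.e. 0.25ⁿ ≤ 7/1507.
0.25³ = 0.015625 is still above 7/1507 but 0.25⁴ = 0.00390625 is at or below it, so n = 4.

4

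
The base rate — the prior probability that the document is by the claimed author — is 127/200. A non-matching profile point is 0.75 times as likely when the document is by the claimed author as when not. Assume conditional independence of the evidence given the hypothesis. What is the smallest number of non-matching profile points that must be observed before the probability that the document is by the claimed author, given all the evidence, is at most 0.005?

Prior odds = 0.635/0.365 = 127/73.
Likelihood ratio per non-matching profile point = 0.75.
Target odds: 0.005 ÷ 0.995 = 1/199.
Need (127/73) × 0.75ⁿ ≤ 1/199, i.e. 0.75ⁿ ≤ 73/25273.
0.75²⁰ ≈0.00317121 is still above 73/25273 but 0.75²¹ ≈0.00237841 is at or below it, so n = 21.

21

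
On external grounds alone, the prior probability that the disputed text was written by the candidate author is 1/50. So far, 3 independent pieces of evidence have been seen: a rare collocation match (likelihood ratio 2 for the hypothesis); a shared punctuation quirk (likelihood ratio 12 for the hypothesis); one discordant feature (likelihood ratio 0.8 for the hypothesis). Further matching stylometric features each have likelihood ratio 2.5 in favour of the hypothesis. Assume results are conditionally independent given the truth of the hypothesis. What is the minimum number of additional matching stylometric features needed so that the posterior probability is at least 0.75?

3

Prior odds = 0.02/0.98 = 1/49.
Combined Bayes factor of the evidence already in hand = 2 × 12 × 0.8 = 19.2.
Odds after that evidence = (1/49) × 19.2 = 96/245.
Target odds = 0.75/0.25 = 3.
Need 2.5ⁿ ≥ 3 ÷ (96/245) = 7.65625.
2.5² = 6.25 falls short of 7.65625 but 2.5³ = 15.625 reaches it, so n = 3.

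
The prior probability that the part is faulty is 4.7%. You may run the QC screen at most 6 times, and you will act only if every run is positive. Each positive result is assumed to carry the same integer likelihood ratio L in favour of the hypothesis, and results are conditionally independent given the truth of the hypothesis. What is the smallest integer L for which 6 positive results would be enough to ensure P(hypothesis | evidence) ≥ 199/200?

4

Prior odds = 0.047/0.953 = 47/953.
Target odds = 0.995/0.005 = 199.
Need L⁶ ≥ 199 ÷ (47/953) = 189647/47.
3⁶ = 729 < 189647/47 ≤ 4096 = 4⁶, so L = 4.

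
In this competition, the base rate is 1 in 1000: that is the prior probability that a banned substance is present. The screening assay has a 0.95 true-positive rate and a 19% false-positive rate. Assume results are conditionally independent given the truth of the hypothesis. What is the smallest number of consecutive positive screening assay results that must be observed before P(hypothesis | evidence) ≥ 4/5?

Prior odds = 0.001/0.999 = 1/999.
Likelihood ratio of a positive result = 0.95/0.19 = 5.
Target odds: 0.8 ÷ 0.2 = 4.
Require 5ⁿ ≥ 4 ÷ (1/999) = 3996.
5⁵ = 3125 falls short of 3996 but 5⁶ = 15625 reaches it, so n = 6.

6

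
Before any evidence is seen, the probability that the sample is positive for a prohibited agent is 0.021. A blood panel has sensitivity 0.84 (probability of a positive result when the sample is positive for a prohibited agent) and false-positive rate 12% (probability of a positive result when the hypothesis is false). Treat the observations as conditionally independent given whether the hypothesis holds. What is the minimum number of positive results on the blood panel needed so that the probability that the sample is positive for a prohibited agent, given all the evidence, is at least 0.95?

Prior odds = 0.021/0.979 = 21/979.
Likelihood ratio of a positive result = 0.84/0.12 = 7.
Target odds: 0.95 ÷ 0.05 = 19.
Require 7ⁿ ≥ 19 ÷ (21/979) = 18601/21.
7³ = 343 falls short of 18601/21 but 7⁴ = 2401 reaches it, so n = 4.

4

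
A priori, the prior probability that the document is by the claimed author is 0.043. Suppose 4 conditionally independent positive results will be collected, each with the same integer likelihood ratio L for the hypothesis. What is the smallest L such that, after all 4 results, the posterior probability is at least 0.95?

Prior odds = 0.043/0.957 = 43/957.
Target odds = 0.95/0.05 = 19.
Need L⁴ ≥ 19 ÷ (43/957) = 18183/43.
4⁴ = 256 < 18183/43 ≤ 625 = 5⁴, so L = 5.

5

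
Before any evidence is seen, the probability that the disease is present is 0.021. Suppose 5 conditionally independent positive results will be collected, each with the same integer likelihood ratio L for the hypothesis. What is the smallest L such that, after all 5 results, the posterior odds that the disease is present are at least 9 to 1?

4

Prior odds = 0.021/0.979 = 21/979.
Target odds = 9.
Need L⁵ ≥ 9 ÷ (21/979) = 2937/7.
3⁵ = 243 < 2937/7 ≤ 1024 = 4⁵, so L = 4.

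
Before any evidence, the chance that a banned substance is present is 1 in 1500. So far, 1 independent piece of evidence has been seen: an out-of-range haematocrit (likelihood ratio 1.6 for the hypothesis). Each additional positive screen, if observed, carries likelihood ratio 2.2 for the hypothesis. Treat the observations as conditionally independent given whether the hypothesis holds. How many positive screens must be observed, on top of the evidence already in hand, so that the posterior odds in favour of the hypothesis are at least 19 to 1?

13

Prior odds = (1/1500)/(1499/1500) = 1/1499.
Bayes factor of the evidence already in hand = 1.6.
Odds after that evidence = (1/1499) × 1.6 = 8/7495.
Target odds = 19.
Need 2.2ⁿ ≥ 19 ÷ (8/7495) = 17800.625.
2.2¹² ≈12855 falls short of 17800.625 but 2.2¹³ ≈28281 reaches it, so n = 13.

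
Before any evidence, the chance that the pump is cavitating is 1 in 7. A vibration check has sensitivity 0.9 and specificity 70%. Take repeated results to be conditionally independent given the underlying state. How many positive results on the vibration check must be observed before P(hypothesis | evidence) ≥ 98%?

6

Prior odds: (1/7) ÷ (6/7) = 1/6.
False-positive rate = 1 − 0.7 = 0.3; likelihood ratio of a positive = 0.9/0.3 = 3.
Target posterior odds = 0.98/0.02 = 49.
Require 3ⁿ ≥ 49 ÷ (1/6) = 294.
3⁵ = 243 falls short of 294 but 3⁶ = 729 reaches it, so n = 6.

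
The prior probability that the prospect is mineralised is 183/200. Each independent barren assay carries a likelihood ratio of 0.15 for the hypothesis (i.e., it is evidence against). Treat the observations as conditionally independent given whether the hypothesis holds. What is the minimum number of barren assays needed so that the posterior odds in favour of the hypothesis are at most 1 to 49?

4

Prior odds = 0.915/0.085 = 183/17.
Likelihood ratio per barren assay = 0.15.
Target odds = 1/49.
Require 0.15ⁿ ≤ 1/49 ÷ (183/17) = 17/8967.
0.15³ = 0.003375 is still above 17/8967 but 0.15⁴ = 81/160000 is at or below it, so n = 4.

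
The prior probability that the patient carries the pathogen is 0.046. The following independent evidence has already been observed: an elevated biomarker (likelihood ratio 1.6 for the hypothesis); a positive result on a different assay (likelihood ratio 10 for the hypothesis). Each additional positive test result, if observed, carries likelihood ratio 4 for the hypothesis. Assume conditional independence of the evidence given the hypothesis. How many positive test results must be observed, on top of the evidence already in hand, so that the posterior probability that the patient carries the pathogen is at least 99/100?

Prior odds = 0.046/0.954 = 23/477.
Combined Bayes factor of the evidence already in hand = 1.6 × 10 = 16.
Odds after that evidence = (23/477) × 16 = 368/477.
Target odds = 0.99/0.01 = 99.
Need 4ⁿ ≥ 99 ÷ (368/477) = 47223/368.
4³ = 64 falls short of 47223/368 but 4⁴ = 256 reaches it, so n = 4.

4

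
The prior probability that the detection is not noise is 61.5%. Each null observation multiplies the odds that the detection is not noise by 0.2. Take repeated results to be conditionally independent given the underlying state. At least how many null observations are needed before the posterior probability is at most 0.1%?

Prior odds: 0.615 ÷ 0.385 = 123/77.
Likelihood ratio per null observation = 0.2.
Target odds: 0.001 ÷ 0.999 = 1/999.
Require 0.2ⁿ ≤ 1/999 ÷ (123/77) = 77/122877.
0.2⁴ = 0.0016 is still above 77/122877 but 0.2⁵ = 0.00032 is at or below it, so n = 5.

5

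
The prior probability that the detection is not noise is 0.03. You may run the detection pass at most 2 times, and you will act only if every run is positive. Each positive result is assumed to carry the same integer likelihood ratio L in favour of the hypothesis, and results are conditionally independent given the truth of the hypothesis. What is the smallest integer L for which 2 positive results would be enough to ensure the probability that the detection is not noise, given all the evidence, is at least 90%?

Prior odds = 0.03/0.97 = 3/97.
Target odds = 0.9/0.1 = 9.
Need L² ≥ 9 ÷ (3/97) = 291.
17² = 289 < 291 ≤ 324 = 18², so L = 18.

18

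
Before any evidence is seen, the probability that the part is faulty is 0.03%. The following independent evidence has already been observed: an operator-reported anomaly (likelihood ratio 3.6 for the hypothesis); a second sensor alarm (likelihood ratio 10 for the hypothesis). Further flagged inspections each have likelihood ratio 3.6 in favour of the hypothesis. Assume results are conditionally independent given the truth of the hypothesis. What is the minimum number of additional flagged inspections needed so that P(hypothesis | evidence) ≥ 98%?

Prior odds = 0.0003/0.9997 = 3/9997.
Combined Bayes factor of the evidence already in hand = 3.6 × 10 = 36.
Odds after that evidence = (3/9997) × 36 = 108/9997.
Target odds = 0.98/0.02 = 49.
Need 3.6ⁿ ≥ 49 ÷ (108/9997) = 489853/108.
3.6⁶ = 34012224/15625 falls short of 489853/108 but 3.6⁷ = 612220032/78125 reaches it, so n = 7.

7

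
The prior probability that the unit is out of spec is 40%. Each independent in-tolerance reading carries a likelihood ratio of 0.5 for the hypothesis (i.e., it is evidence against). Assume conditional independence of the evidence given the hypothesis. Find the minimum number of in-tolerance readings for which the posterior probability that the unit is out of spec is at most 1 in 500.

9

Prior odds = 0.4/0.6 = 2/3.
Likelihood ratio per in-tolerance reading = 0.5.
Target posterior odds = 0.002/0.998 = 1/499.
Require 0.5ⁿ ≤ 1/499 ÷ (2/3) = 3/998.
0.5⁸ = 0.00390625 is still above 3/998 but 0.5⁹ = 0.001953125 is at or below it, so n = 9.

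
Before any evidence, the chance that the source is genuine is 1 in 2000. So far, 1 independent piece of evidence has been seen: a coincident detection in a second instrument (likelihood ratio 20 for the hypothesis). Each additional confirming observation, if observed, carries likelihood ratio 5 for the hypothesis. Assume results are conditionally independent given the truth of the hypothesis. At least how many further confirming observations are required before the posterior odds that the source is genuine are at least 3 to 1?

Prior odds = 0.0005/0.9995 = 1/1999.
Bayes factor of the evidence already in hand = 20.
Odds after that evidence = (1/1999) × 20 = 20/1999.
Target odds = 3.
Need 5ⁿ ≥ 3 ÷ (20/1999) = 299.85.
5³ = 125 falls short of 299.85 but 5⁴ = 625 reaches it, so n = 4.

4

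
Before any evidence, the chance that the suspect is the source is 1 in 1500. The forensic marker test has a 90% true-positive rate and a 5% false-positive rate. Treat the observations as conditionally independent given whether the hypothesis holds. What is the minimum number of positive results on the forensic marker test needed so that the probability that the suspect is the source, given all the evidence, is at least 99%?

Prior odds = (1/1500)/(1499/1500) = 1/1499.
Likelihood ratio of a positive result = 0.9/0.05 = 18.
Target posterior odds = 0.99/0.01 = 99.
Need (1/1499) × 18ⁿ ≥ 99, i.e. 18ⁿ ≥ 148401.
18⁴ = 104976 falls short of 148401 but 18⁵ = 1889568 reaches it, so n = 5.

5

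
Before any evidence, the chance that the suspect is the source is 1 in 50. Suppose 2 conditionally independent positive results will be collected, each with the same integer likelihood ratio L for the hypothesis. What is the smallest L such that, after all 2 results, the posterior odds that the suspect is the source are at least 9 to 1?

Prior odds = 0.02/0.98 = 1/49.
Target odds = 9.
Need L² ≥ 9 ÷ (1/49) = 441.
20² = 400 < 441 ≤ 441 = 21², so L = 21.

21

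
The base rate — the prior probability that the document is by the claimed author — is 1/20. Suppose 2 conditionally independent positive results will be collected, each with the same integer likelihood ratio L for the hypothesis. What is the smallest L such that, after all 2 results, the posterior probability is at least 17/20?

11

Prior odds = 0.05/0.95 = 1/19.
Target odds = 0.85/0.15 = 17/3.
Need L² ≥ 17/3 ÷ (1/19) = 323/3.
10² = 100 < 323/3 ≤ 121 = 11², so L = 11.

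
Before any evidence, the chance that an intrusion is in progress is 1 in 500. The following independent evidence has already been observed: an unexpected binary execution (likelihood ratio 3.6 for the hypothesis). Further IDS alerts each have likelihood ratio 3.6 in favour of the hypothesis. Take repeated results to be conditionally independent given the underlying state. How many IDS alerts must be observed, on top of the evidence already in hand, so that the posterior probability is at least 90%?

6

Prior odds = 0.002/0.998 = 1/499.
Bayes factor of the evidence already in hand = 3.6.
Odds after that evidence = (1/499) × 3.6 = 18/2495.
Target odds = 0.9/0.1 = 9.
Need 3.6ⁿ ≥ 9 ÷ (18/2495) = 1247.5.
3.6⁵ = 604.66176 falls short of 1247.5 but 3.6⁶ = 34012224/15625 reaches it, so n = 6.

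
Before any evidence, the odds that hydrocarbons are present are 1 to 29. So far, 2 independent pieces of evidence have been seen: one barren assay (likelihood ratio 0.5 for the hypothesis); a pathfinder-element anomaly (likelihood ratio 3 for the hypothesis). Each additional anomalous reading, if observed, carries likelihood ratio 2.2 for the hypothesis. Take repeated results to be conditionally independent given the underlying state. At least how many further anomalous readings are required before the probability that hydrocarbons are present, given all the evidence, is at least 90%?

7

Prior odds = 1/29.
Combined Bayes factor of the evidence already in hand = 0.5 × 3 = 1.5.
Odds after that evidence = (1/29) × 1.5 = 3/58.
Target odds = 0.9/0.1 = 9.
Need 2.2ⁿ ≥ 9 ÷ (3/58) = 174.
2.2⁶ = 1771561/15625 falls short of 174 but 2.2⁷ = 19487171/78125 reaches it, so n = 7.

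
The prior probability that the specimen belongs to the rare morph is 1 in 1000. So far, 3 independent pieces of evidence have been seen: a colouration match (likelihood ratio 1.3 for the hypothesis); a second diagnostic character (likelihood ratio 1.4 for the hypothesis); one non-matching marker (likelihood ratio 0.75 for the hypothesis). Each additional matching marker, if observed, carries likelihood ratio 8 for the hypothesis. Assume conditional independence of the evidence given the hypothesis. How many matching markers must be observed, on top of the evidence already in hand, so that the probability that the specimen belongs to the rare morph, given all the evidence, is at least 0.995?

Prior odds = 0.001/0.999 = 1/999.
Combined Bayes factor of the evidence already in hand = 1.3 × 1.4 × 0.75 = 1.365.
Odds after that evidence = (1/999) × 1.365 = 91/66600.
Target odds = 0.995/0.005 = 199.
Need 8ⁿ ≥ 199 ÷ (91/66600) = 13253400/91.
8⁵ = 32768 falls short of 13253400/91 but 8⁶ = 262144 reaches it, so n = 6.

6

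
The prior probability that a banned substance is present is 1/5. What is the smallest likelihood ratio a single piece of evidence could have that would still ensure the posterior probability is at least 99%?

Prior odds = 0.2/0.8 = 0.25.
Target odds = 0.99/0.01 = 99.
Required Bayes factor = 99 ÷ 0.25 = 396.

396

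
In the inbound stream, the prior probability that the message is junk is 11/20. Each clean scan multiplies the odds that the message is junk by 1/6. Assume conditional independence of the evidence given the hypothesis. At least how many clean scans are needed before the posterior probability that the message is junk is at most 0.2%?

Prior odds: 0.55 ÷ 0.45 = 11/9.
Likelihood ratio per clean scan = 1/6.
Target posterior odds = 0.002/0.998 = 1/499.
Require (1/6)ⁿ ≤ 1/499 ÷ (11/9) = 9/5489.
(1/6)³ = 1/216 is still above 9/5489 but (1/6)⁴ = 1/1296 is at or below it, so n = 4.

4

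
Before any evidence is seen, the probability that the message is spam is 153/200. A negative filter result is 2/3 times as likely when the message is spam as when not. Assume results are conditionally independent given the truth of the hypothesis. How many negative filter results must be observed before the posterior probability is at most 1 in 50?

Prior odds = 0.765/0.235 = 153/47.
Likelihood ratio per negative filter result = 2/3.
Target odds: 0.02 ÷ 0.98 = 1/49.
Need (153/47) × (2/3)ⁿ ≤ 1/49, i.e. (2/3)ⁿ ≤ 47/7497.
(2/3)¹² = 4096/531441 is still above 47/7497 but (2/3)¹³ = 8192/1594323 is at or below it, so n = 13.

13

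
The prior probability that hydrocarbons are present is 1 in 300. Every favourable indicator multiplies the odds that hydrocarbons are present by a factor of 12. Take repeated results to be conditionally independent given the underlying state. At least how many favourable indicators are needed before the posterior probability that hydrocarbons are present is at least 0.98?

4

Prior odds: (1/300) ÷ (299/300) = 1/299.
Likelihood ratio per favourable indicator = 12.
Target odds: 0.98 ÷ 0.02 = 49.
Need (1/299) × 12ⁿ ≥ 49, i.e. 12ⁿ ≥ 14651.
12³ = 1728 falls short of 14651 but 12⁴ = 20736 reaches it, so n = 4.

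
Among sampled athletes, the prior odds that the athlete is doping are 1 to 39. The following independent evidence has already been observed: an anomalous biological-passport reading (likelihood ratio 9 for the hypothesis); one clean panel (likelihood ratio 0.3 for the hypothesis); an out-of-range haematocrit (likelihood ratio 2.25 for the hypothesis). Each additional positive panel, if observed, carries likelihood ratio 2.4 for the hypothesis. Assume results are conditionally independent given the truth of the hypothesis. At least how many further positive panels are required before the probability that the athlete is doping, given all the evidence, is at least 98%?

7

Prior odds = 1/39.
Combined Bayes factor of the evidence already in hand = 9 × 0.3 × 2.25 = 6.075.
Odds after that evidence = (1/39) × 6.075 = 81/520.
Target odds = 0.98/0.02 = 49.
Need 2.4ⁿ ≥ 49 ÷ (81/520) = 25480/81.
2.4⁶ = 2985984/15625 falls short of 25480/81 but 2.4⁷ = 35831808/78125 reaches it, so n = 7.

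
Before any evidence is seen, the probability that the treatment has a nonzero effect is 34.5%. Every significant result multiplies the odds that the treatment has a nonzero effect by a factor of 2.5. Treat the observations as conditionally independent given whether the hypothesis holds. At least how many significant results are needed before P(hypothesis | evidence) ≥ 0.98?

Prior odds: 0.345 ÷ 0.655 = 69/131.
Likelihood ratio per significant result = 2.5.
Target odds: 0.98 ÷ 0.02 = 49.
Require 2.5ⁿ ≥ 49 ÷ (69/131) = 6419/69.
2.5⁴ = 39.0625 falls short of 6419/69 but 2.5⁵ = 97.65625 reaches it, so n = 5.

5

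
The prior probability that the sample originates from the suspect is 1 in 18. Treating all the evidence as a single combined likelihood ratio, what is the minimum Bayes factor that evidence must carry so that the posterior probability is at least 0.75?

Prior odds = (1/18)/(17/18) = 1/17.
Target odds = 0.75/0.25 = 3.
Required Bayes factor = 3 ÷ (1/17) = 51.

51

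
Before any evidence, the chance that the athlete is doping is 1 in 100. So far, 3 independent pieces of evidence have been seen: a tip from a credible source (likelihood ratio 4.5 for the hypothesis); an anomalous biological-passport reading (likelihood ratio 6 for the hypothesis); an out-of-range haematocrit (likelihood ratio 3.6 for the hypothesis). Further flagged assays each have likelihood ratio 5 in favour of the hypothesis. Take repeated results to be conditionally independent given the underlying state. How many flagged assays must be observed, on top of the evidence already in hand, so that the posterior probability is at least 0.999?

Prior odds = 0.01/0.99 = 1/99.
Combined Bayes factor of the evidence already in hand = 4.5 × 6 × 3.6 = 97.2.
Odds after that evidence = (1/99) × 97.2 = 54/55.
Target odds = 0.999/0.001 = 999.
Need 5ⁿ ≥ 999 ÷ (54/55) = 1017.5.
5⁴ = 625 falls short of 1017.5 but 5⁵ = 3125 reaches it, so n = 5.

5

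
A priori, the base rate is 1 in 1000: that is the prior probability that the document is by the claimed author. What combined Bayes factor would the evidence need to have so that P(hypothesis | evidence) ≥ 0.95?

Prior odds = 0.001/0.999 = 1/999.
Target odds = 0.95/0.05 = 19.
Required Bayes factor = 19 ÷ (1/999) = 18981.

18981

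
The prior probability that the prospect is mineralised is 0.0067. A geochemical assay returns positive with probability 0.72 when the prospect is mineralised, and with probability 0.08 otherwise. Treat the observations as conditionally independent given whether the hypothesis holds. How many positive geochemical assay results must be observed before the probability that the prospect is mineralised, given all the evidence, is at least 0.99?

Prior odds = 0.0067/0.9933 = 67/9933.
Likelihood ratio of a positive result = 0.72/0.08 = 9.
Target odds: 0.99 ÷ 0.01 = 99.
Need (67/9933) × 9ⁿ ≥ 99, i.e. 9ⁿ ≥ 983367/67.
9⁴ = 6561 falls short of 983367/67 but 9⁵ = 59049 reaches it, so n = 5.

5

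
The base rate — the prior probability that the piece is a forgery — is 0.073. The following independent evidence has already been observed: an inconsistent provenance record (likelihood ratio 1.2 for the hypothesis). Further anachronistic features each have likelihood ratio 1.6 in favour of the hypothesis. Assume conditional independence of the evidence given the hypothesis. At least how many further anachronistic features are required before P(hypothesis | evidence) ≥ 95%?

Prior odds = 0.073/0.927 = 73/927.
Bayes factor of the evidence already in hand = 1.2.
Odds after that evidence = (73/927) × 1.2 = 146/1545.
Target odds = 0.95/0.05 = 19.
Need 1.6ⁿ ≥ 19 ÷ (146/1545) = 29355/146.
1.6¹¹ ≈175.922 falls short of 29355/146 but 1.6¹² ≈281.475 reaches it, so n = 12.

12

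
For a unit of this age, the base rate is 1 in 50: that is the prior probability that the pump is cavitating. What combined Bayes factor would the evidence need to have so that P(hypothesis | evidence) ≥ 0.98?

2401

Prior odds = 0.02/0.98 = 1/49.
Target odds = 0.98/0.02 = 49.
Required Bayes factor = 49 ÷ (1/49) = 2401.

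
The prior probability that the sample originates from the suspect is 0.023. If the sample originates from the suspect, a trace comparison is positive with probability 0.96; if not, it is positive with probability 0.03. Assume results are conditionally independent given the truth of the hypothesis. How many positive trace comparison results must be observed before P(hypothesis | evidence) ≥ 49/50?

3

Prior odds = 0.023/0.977 = 23/977.
Likelihood ratio of a positive = 0.96/0.03 = 32.
Target odds: 0.98 ÷ 0.02 = 49.
Require 32ⁿ ≥ 49 ÷ (23/977) = 47873/23.
32² = 1024 falls short of 47873/23 but 32³ = 32768 reaches it, so n = 3.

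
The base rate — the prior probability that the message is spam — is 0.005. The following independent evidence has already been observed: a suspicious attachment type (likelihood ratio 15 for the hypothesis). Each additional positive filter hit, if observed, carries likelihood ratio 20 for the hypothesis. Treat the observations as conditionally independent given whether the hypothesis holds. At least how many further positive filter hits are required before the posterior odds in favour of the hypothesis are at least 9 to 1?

2

Prior odds = 0.005/0.995 = 1/199.
Bayes factor of the evidence already in hand = 15.
Odds after that evidence = (1/199) × 15 = 15/199.
Target odds = 9.
Need 20ⁿ ≥ 9 ÷ (15/199) = 119.4.
20¹ = 20 falls short of 119.4 but 20² = 400 reaches it, so n = 2.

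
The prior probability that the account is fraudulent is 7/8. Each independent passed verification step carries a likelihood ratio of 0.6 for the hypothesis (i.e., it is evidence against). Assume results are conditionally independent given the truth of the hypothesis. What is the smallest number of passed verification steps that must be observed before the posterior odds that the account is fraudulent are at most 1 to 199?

Prior odds: 0.875 ÷ 0.125 = 7.
Likelihood ratio per passed verification step = 0.6.
Target odds = 1/199.
Need 7 × 0.6ⁿ ≤ 1/199, i.e. 0.6ⁿ ≤ 1/1393.
0.6¹⁴ ≈0.000783642 is still above 1/1393 but 0.6¹⁵ ≈0.000470185 is at or below it, so n = 15.

15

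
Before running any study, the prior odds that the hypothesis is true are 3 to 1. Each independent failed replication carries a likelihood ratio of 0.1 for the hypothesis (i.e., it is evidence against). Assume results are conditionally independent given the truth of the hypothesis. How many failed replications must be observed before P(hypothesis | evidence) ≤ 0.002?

4

Prior odds = 3.
Likelihood ratio per failed replication = 0.1.
Target posterior odds = 0.002/0.998 = 1/499.
Require 0.1ⁿ ≤ 1/499 ÷ 3 = 1/1497.
0.1³ = 0.001 is still above 1/1497 but 0.1⁴ = 0.0001 is at or below it, so n = 4.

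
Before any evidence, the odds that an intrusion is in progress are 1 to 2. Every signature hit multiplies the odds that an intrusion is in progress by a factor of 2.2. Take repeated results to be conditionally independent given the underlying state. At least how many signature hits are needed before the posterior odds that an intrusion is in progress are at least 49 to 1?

6

Prior odds = 0.5.
Likelihood ratio per signature hit = 2.2.
Target odds = 49.
Require 2.2ⁿ ≥ 49 ÷ 0.5 = 98.
2.2⁵ = 51.53632 falls short of 98 but 2.2⁶ = 1771561/15625 reaches it, so n = 6.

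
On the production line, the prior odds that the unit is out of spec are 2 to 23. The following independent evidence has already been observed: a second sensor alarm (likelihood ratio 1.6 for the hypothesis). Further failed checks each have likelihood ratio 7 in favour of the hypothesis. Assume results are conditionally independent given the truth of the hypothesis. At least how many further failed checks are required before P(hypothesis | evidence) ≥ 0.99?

Prior odds = 2/23.
Bayes factor of the evidence already in hand = 1.6.
Odds after that evidence = (2/23) × 1.6 = 16/115.
Target odds = 0.99/0.01 = 99.
Need 7ⁿ ≥ 99 ÷ (16/115) = 711.5625.
7³ = 343 falls short of 711.5625 but 7⁴ = 2401 reaches it, so n = 4.

4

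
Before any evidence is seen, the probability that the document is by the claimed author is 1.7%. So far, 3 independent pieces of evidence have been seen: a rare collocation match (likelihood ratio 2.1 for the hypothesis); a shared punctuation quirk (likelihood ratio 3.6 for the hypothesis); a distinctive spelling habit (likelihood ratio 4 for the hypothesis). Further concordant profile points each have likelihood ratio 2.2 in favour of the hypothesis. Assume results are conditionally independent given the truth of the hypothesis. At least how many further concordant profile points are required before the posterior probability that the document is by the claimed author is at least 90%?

Prior odds = 0.017/0.983 = 17/983.
Combined Bayes factor of the evidence already in hand = 2.1 × 3.6 × 4 = 30.24.
Odds after that evidence = (17/983) × 30.24 = 12852/24575.
Target odds = 0.9/0.1 = 9.
Need 2.2ⁿ ≥ 9 ÷ (12852/24575) = 24575/1428.
2.2³ = 10.648 falls short of 24575/1428 but 2.2⁴ = 23.4256 reaches it, so n = 4.

4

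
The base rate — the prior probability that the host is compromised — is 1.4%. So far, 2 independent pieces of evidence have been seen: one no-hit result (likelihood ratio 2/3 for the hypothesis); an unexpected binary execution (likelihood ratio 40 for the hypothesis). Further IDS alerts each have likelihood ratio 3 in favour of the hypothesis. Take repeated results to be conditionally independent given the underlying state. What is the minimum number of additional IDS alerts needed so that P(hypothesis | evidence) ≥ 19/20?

4

Prior odds = 0.014/0.986 = 7/493.
Combined Bayes factor of the evidence already in hand = (2/3) × 40 = 80/3.
Odds after that evidence = (7/493) × 80/3 = 560/1479.
Target odds = 0.95/0.05 = 19.
Need 3ⁿ ≥ 19 ÷ (560/1479) = 28101/560.
3³ = 27 falls short of 28101/560 but 3⁴ = 81 reaches it, so n = 4.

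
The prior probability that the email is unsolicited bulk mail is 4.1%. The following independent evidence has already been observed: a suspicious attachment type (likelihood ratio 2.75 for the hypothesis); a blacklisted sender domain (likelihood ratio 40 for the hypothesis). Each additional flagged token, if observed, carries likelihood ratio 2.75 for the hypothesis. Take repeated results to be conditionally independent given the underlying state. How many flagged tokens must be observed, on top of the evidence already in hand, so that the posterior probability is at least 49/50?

Prior odds = 0.041/0.959 = 41/959.
Combined Bayes factor of the evidence already in hand = 2.75 × 40 = 110.
Odds after that evidence = (41/959) × 110 = 4510/959.
Target odds = 0.98/0.02 = 49.
Need 2.75ⁿ ≥ 49 ÷ (4510/959) = 46991/4510.
2.75² = 7.5625 falls short of 46991/4510 but 2.75³ = 20.796875 reaches it, so n = 3.

3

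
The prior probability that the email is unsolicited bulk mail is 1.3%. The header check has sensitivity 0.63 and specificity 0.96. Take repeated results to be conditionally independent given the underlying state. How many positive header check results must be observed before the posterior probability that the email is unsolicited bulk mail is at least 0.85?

Prior odds: 0.013 ÷ 0.987 = 13/987.
False-positive rate = 1 − 0.96 = 0.04; likelihood ratio of a positive = 0.63/0.04 = 15.75.
Target posterior odds = 0.85/0.15 = 17/3.
Require 15.75ⁿ ≥ 17/3 ÷ (13/987) = 5593/13.
15.75² = 248.0625 falls short of 5593/13 but 15.75³ = 3906.984375 reaches it, so n = 3.

3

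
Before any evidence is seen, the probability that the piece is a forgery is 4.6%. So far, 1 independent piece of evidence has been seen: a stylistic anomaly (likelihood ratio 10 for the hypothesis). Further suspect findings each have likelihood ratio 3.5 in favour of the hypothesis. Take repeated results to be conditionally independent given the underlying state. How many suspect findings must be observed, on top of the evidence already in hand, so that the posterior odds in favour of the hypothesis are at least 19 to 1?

Prior odds = 0.046/0.954 = 23/477.
Bayes factor of the evidence already in hand = 10.
Odds after that evidence = (23/477) × 10 = 230/477.
Target odds = 19.
Need 3.5ⁿ ≥ 19 ÷ (230/477) = 9063/230.
3.5² = 12.25 falls short of 9063/230 but 3.5³ = 42.875 reaches it, so n = 3.

3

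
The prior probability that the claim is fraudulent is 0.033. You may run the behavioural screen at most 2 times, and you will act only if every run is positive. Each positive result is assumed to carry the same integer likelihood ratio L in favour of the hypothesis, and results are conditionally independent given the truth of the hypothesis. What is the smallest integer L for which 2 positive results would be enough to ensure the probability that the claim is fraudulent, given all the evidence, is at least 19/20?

Prior odds = 0.033/0.967 = 33/967.
Target odds = 0.95/0.05 = 19.
Need L² ≥ 19 ÷ (33/967) = 18373/33.
23² = 529 < 18373/33 ≤ 576 = 24², so L = 24.

24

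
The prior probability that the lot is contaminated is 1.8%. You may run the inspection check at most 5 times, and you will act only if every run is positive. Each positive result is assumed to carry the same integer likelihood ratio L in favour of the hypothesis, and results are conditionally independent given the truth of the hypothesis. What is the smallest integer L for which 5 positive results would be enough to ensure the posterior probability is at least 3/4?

Prior odds = 0.018/0.982 = 9/491.
Target odds = 0.75/0.25 = 3.
Need L⁵ ≥ 3 ÷ (9/491) = 491/3.
2⁵ = 32 < 491/3 ≤ 243 = 3⁵, so L = 3.

3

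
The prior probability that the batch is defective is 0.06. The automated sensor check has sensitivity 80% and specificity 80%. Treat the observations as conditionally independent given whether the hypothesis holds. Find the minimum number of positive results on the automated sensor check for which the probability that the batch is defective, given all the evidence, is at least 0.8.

Prior odds = 0.06/0.94 = 3/47.
False-positive rate = 1 − 0.8 = 0.2; likelihood ratio of a positive = 0.8/0.2 = 4.
Target posterior odds = 0.8/0.2 = 4.
Need (3/47) × 4ⁿ ≥ 4, i.e. 4ⁿ ≥ 188/3.
4² = 16 falls short of 188/3 but 4³ = 64 reaches it, so n = 3.

3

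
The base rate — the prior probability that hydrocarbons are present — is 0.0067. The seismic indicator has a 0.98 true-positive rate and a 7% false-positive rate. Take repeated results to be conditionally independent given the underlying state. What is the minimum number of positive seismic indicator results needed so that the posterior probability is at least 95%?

4

Prior odds: 0.0067 ÷ 0.9933 = 67/9933.
Likelihood ratio of a positive result = 0.98/0.07 = 14.
Target odds: 0.95 ÷ 0.05 = 19.
Require 14ⁿ ≥ 19 ÷ (67/9933) = 188727/67.
14³ = 2744 falls short of 188727/67 but 14⁴ = 38416 reaches it, so n = 4.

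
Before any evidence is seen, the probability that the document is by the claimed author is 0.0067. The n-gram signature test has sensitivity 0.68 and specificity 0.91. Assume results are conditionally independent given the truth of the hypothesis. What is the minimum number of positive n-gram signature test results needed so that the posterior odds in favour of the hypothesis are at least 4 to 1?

4

Prior odds = 0.0067/0.9933 = 67/9933.
False-positive rate = 1 − 0.91 = 0.09; likelihood ratio of a positive = 0.68/0.09 = 68/9.
Target odds = 4.
Need (67/9933) × (68/9)ⁿ ≥ 4, i.e. (68/9)ⁿ ≥ 39732/67.
(68/9)³ = 314432/729 falls short of 39732/67 but (68/9)⁴ = 21381376/6561 reaches it, so n = 4.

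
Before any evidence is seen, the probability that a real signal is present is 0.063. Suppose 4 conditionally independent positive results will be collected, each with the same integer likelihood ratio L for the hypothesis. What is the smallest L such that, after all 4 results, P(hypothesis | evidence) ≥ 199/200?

8

Prior odds = 0.063/0.937 = 63/937.
Target odds = 0.995/0.005 = 199.
Need L⁴ ≥ 199 ÷ (63/937) = 186463/63.
7⁴ = 2401 < 186463/63 ≤ 4096 = 8⁴, so L = 8.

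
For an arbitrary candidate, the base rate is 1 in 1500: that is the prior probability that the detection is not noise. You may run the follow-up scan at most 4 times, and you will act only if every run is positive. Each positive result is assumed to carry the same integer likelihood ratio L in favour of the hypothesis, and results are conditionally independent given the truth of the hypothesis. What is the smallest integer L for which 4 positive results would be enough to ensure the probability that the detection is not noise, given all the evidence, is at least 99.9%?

35

Prior odds = (1/1500)/(1499/1500) = 1/1499.
Target odds = 0.999/0.001 = 999.
Need L⁴ ≥ 999 ÷ (1/1499) = 1497501.
34⁴ = 1336336 < 1497501 ≤ 1500625 = 35⁴, so L = 35.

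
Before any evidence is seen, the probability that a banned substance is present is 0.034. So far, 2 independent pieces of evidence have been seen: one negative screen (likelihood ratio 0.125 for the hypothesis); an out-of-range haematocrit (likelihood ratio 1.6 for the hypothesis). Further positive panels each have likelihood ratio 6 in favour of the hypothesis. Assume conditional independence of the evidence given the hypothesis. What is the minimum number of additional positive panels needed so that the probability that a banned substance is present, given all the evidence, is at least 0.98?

Prior odds = 0.034/0.966 = 17/483.
Combined Bayes factor of the evidence already in hand = 0.125 × 1.6 = 0.2.
Odds after that evidence = (17/483) × 0.2 = 17/2415.
Target odds = 0.98/0.02 = 49.
Need 6ⁿ ≥ 49 ÷ (17/2415) = 118335/17.
6⁴ = 1296 falls short of 118335/17 but 6⁵ = 7776 reaches it, so n = 5.

5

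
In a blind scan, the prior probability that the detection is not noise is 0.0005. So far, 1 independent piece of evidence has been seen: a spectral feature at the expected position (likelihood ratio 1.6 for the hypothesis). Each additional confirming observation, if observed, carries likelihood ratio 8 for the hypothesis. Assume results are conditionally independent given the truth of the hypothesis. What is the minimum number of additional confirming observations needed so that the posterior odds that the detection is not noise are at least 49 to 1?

Prior odds = 0.0005/0.9995 = 1/1999.
Bayes factor of the evidence already in hand = 1.6.
Odds after that evidence = (1/1999) × 1.6 = 8/9995.
Target odds = 49.
Need 8ⁿ ≥ 49 ÷ (8/9995) = 61219.375.
8⁵ = 32768 falls short of 61219.375 but 8⁶ = 262144 reaches it, so n = 6.

6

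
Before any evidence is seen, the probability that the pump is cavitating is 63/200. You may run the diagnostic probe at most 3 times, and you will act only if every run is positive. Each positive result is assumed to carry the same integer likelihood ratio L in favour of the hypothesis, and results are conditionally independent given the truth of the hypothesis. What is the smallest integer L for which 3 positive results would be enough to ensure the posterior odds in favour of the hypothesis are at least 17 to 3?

Prior odds = 0.315/0.685 = 63/137.
Target odds = 17/3.
Need L³ ≥ 17/3 ÷ (63/137) = 2329/189.
2³ = 8 < 2329/189 ≤ 27 = 3³, so L = 3.

3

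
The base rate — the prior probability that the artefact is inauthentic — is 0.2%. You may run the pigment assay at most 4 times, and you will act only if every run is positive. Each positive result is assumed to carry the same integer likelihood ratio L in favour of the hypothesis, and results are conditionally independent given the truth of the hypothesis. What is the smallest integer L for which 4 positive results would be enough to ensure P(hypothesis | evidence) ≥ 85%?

8

Prior odds = 0.002/0.998 = 1/499.
Target odds = 0.85/0.15 = 17/3.
Need L⁴ ≥ 17/3 ÷ (1/499) = 8483/3.
7⁴ = 2401 < 8483/3 ≤ 4096 = 8⁴, so L = 8.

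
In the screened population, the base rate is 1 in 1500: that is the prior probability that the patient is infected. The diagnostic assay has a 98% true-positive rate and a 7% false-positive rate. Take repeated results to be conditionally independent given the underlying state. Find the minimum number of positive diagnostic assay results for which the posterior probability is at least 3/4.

4

Prior odds: (1/1500) ÷ (1499/1500) = 1/1499.
Likelihood ratio of a positive result = 0.98/0.07 = 14.
Target posterior odds = 0.75/0.25 = 3.
Require 14ⁿ ≥ 3 ÷ (1/1499) = 4497.
14³ = 2744 falls short of 4497 but 14⁴ = 38416 reaches it, so n = 4.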